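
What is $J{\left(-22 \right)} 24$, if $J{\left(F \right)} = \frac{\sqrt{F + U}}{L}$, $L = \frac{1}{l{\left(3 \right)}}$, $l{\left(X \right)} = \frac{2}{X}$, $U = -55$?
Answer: $16 i \sqrt{77} \approx 140.4 i$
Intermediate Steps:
$L = \frac{3}{2}$ ($L = \frac{1}{2 \cdot \frac{1}{3}} = \frac{1}{\frac{2}{3}} = \frac{3}{2} \approx 1.5$)
$J{\left(F \right)} = \frac{2 \sqrt{-55 + F}}{3}$ ($J{\left(F \right)} = \frac{\sqrt{F - 55}}{\frac{3}{2}} = \sqrt{-55 + F} \frac{2}{3} = \frac{2 \sqrt{-55 + F}}{3}$)
$J{\left(-22 \right)} 24 = \frac{2 \sqrt{-55 - 22}}{3} \cdot 24 = \frac{2 \sqrt{-77}}{3} \cdot 24 = \frac{2 i \sqrt{77}}{3} \cdot 24 = 16 i \sqrt{77}$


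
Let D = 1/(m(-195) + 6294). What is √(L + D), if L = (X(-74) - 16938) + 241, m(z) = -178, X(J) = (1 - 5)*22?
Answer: I*√156962643211/3058 ≈ 129.56*I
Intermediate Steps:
X(J) = -88 (X(J) = -4*22 = -88)
D = 1/6116 (D = 1/(-178 + 6294) = 1/6116 ≈ 0.00016351)
L = -16785 (L = (-88 - 16938) + 241 = -17026 + 241 = -16785)
√(L + D) = √(-16785 + 1/6116) = √(-102657059/6116) = I*√156962643211/3058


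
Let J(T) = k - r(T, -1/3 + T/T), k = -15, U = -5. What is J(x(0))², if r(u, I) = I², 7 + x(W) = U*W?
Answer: 19321/81 ≈ 238.53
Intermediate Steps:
x(W) = -7 - 5*W
J(T) = -139/9 (J(T) = -15 - (-1/3 + T/T)² = -15 - (-1*⅓ + 1)² = -15 - (-⅓ + 1)² = -15 - (⅔)² = -15 - 1*4/9 = -15 - 4/9 = -139/9)
J(x(0))² = (-139/9)² = 19321/81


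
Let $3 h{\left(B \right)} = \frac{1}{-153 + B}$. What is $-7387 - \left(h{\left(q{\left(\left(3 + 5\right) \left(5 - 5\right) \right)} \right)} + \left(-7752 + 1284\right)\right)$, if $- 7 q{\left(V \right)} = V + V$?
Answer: $- \frac{421820}{459} \approx -919.0$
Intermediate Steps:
$q{\left(V \right)} = - \frac{2 V}{7}$ ($q{\left(V \right)} = - \frac{V + V}{7} = - \frac{2 V}{7}$)
$h{\left(B \right)} = \frac{1}{3 \left(-153 + B\right)}$
$-7387 - \left(h{\left(q{\left(\left(3 + 5\right) \left(5 - 5\right) \right)} \right)} + \left(-7752 + 1284\right)\right) = -7387 - \left(\frac{1}{3 \left(-153 - \frac{2 \left(3 + 5\right) \left(5 - 5\right)}{7}\right)} + \left(-7752 + 1284\right)\right) = -7387 - \left(\frac{1}{3 \left(-153 - \frac{2 \cdot 8 \cdot 0}{7}\right)} - 6468\right) = -7387 - \left(\frac{1}{3 \left(-153 - 0\right)} - 6468\right) = -7387 - \left(\frac{1}{3 \left(-153 + 0\right)} - 6468\right) = -7387 - \left(\frac{1}{3 \left(-153\right)} - 6468\right) = -7387 - \left(\frac{1}{3} \left(- \frac{1}{153}\right) - 6468\right) = -7387 - \left(- \frac{1}{459} - 6468\right) = -7387 - - \frac{2968813}{459} = -7387 + \frac{2968813}{459} = - \frac{421820}{459}$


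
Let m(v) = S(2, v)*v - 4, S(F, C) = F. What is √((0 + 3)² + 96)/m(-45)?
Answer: -√105/94 ≈ -0.10901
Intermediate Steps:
m(v) = -4 + 2*v (m(v) = 2*v - 4 = -4 + 2*v)
√((0 + 3)² + 96)/m(-45) = √((0 + 3)² + 96)/(-4 + 2*(-45)) = √(3² + 96)/(-4 - 90) = √(9 + 96)/(-94) = √105*(-1/94) = -√105/94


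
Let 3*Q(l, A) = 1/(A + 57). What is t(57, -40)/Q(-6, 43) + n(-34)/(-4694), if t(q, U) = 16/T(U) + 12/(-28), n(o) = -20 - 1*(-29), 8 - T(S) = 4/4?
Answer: 18306537/32858 ≈ 557.14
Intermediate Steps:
T(S) = 7 (T(S) = 8 - 4/4 = 8 - 1*1 = 8 - 1 = 7)
Q(l, A) = 1/(3*(57 + A)) (Q(l, A) = 1/(3*(A + 57)) = 1/(3*(57 + A)))
n(o) = 9 (n(o) = -20 + 29 = 9)
t(q, U) = 13/7 (t(q, U) = 16/7 + 12/(-28) = 16*(⅐) + 12*(-1/28) = 16/7 - 3/7 = 13/7)
t(57, -40)/Q(-6, 43) + n(-34)/(-4694) = 13/(7*((1/(3*(57 + 43))))) + 9/(-4694) = 13/(7*(((⅓)/100))) + 9*(-1/4694) = 13/(7*(((⅓)*(1/100)))) - 9/4694 = 13/(7*(1/300)) - 9/4694 = (13/7)*300 - 9/4694 = 3900/7 - 9/4694 = 18306537/32858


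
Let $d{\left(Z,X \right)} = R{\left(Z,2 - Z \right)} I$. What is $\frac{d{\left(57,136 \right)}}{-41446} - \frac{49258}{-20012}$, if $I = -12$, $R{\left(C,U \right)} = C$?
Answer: $\frac{513808819}{207354338} \approx 2.4779$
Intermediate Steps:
$d{\left(Z,X \right)} = - 12 Z$ ($d{\left(Z,X \right)} = Z \left(-12\right) = - 12 Z$)
$\frac{d{\left(57,136 \right)}}{-41446} - \frac{49258}{-20012} = \frac{\left(-12\right) 57}{-41446} - \frac{49258}{-20012} = \left(-684\right) \left(- \frac{1}{41446}\right) - - \frac{24629}{10006} = \frac{342}{20723} + \frac{24629}{10006} = \frac{513808819}{207354338}$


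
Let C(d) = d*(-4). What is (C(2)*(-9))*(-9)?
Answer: -648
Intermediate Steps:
C(d) = -4*d
(C(2)*(-9))*(-9) = (-4*2*(-9))*(-9) = -8*(-9)*(-9) = 72*(-9) = -648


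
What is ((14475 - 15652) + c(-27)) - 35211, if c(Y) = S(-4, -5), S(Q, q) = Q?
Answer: -36392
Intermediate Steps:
c(Y) = -4
((14475 - 15652) + c(-27)) - 35211 = ((14475 - 15652) - 4) - 35211 = (-1177 - 4) - 35211 = -1181 - 35211 = -36392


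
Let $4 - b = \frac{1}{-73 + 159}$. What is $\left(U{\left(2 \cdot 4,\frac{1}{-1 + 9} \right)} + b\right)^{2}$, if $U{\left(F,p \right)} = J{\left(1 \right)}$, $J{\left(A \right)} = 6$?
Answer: $\frac{737881}{7396} \approx 99.768$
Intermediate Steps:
$U{\left(F,p \right)} = 6$
$b = \frac{343}{86}$ ($b = 4 - \frac{1}{-73 + 159} = 4 - \frac{1}{86} = \frac{343}{86} \approx 3.9884$)
$\left(U{\left(2 \cdot 4,\frac{1}{-1 + 9} \right)} + b\right)^{2} = \left(6 + \frac{343}{86}\right)^{2} = \left(\frac{859}{86}\right)^{2} = \frac{737881}{7396}$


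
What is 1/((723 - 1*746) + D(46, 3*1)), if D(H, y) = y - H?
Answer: -1/66 ≈ -0.015152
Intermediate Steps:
1/((723 - 1*746) + D(46, 3*1)) = 1/((723 - 1*746) + (3*1 - 1*46)) = 1/((723 - 746) + (3 - 46)) = 1/(-23 - 43) = 1/(-66) = -1/66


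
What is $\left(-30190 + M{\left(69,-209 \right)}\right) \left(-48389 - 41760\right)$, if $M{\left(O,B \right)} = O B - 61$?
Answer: $4027136128$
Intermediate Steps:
$M{\left(O,B \right)} = -61 + B O$ ($M{\left(O,B \right)} = B O - 61 = -61 + B O$)
$\left(-30190 + M{\left(69,-209 \right)}\right) \left(-48389 - 41760\right) = \left(-30190 - 14482\right) \left(-48389 - 41760\right) = \left(-30190 - 14482\right) \left(-90149\right) = \left(-44672\right) \left(-90149\right) = 4027136128$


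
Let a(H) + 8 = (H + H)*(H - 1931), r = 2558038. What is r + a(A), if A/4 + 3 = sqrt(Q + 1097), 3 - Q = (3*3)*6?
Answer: 2638134 - 15640*sqrt(1046) ≈ 2.1323e+6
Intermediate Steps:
Q = -51 (Q = 3 - 3*3*6 = 3 - 9*6 = 3 - 1*54 = 3 - 54 = -51)
A = -12 + 4*sqrt(1046) (A = -12 + 4*sqrt(-51 + 1097) = -12 + 4*sqrt(1046) ≈ 117.37)
a(H) = -8 + 2*H*(-1931 + H) (a(H) = -8 + (H + H)*(H - 1931) = -8 + (2*H)*(-1931 + H) = -8 + 2*H*(-1931 + H))
r + a(A) = 2558038 + (-8 - 3862*(-12 + 4*sqrt(1046)) + 2*(-12 + 4*sqrt(1046))**2) = 2558038 + (-8 + (46344 - 15448*sqrt(1046)) + 2*(-12 + 4*sqrt(1046))**2) = 2558038 + (46336 - 15448*sqrt(1046) + 2*(-12 + 4*sqrt(1046))**2) = 2604374 - 15448*sqrt(1046) + 2*(-12 + 4*sqrt(1046))**2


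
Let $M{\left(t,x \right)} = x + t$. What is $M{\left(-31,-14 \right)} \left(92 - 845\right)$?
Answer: $33885$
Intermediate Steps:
$M{\left(t,x \right)} = t + x$
$M{\left(-31,-14 \right)} \left(92 - 845\right) = \left(-31 - 14\right) \left(92 - 845\right) = \left(-45\right) \left(-753\right) = 33885$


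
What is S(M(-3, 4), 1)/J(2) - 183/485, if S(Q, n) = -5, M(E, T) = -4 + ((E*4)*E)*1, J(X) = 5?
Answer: -668/485 ≈ -1.3773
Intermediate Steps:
M(E, T) = -4 + 4*E² (M(E, T) = -4 + ((4*E)*E)*1 = -4 + (4*E²)*1 = -4 + 4*E²)
S(M(-3, 4), 1)/J(2) - 183/485 = -5/5 - 183/485 = -5*⅕ - 183*1/485 = -1 - 183/485 = -668/485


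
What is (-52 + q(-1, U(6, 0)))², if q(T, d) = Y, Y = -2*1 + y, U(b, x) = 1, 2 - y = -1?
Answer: 2601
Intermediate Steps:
y = 3 (y = 2 - 1*(-1) = 2 + 1 = 3)
Y = 1 (Y = -2*1 + 3 = -2 + 3 = 1)
q(T, d) = 1
(-52 + q(-1, U(6, 0)))² = (-52 + 1)² = (-51)² = 2601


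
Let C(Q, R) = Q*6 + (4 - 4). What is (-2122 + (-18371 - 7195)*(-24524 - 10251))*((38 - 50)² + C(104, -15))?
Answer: 682794645504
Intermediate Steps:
C(Q, R) = 6*Q (C(Q, R) = 6*Q + 0 = 6*Q)
(-2122 + (-18371 - 7195)*(-24524 - 10251))*((38 - 50)² + C(104, -15)) = (-2122 + (-18371 - 7195)*(-24524 - 10251))*((38 - 50)² + 6*104) = (-2122 - 25566*(-34775))*((-12)² + 624) = (-2122 + 889057650)*(144 + 624) = 889055528*768 = 682794645504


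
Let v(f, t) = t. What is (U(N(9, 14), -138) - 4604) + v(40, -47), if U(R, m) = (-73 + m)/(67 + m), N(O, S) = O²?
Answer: -330010/71 ≈ -4648.0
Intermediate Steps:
U(R, m) = (-73 + m)/(67 + m)
(U(N(9, 14), -138) - 4604) + v(40, -47) = ((-73 - 138)/(67 - 138) - 4604) - 47 = (-211/(-71) - 4604) - 47 = (-1/71*(-211) - 4604) - 47 = (211/71 - 4604) - 47 = -326673/71 - 47 = -330010/71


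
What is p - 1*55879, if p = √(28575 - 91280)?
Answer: -55879 + I*√62705 ≈ -55879.0 + 250.41*I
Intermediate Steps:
p = I*√62705 (p = √(-62705) = I*√62705 ≈ 250.41*I)
p - 1*55879 = I*√62705 - 1*55879 = I*√62705 - 55879 = -55879 + I*√62705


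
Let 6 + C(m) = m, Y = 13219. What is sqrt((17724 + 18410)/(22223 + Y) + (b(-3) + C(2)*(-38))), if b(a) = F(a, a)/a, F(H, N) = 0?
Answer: sqrt(5339256571)/5907 ≈ 12.370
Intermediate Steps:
b(a) = 0 (b(a) = 0/a = 0)
C(m) = -6 + m
sqrt((17724 + 18410)/(22223 + Y) + (b(-3) + C(2)*(-38))) = sqrt((17724 + 18410)/(22223 + 13219) + (0 + (-6 + 2)*(-38))) = sqrt(36134/35442 + (0 - 4*(-38))) = sqrt(36134*(1/35442) + (0 + 152)) = sqrt(18067/17721 + 152) = sqrt(2711659/17721) = sqrt(5339256571)/5907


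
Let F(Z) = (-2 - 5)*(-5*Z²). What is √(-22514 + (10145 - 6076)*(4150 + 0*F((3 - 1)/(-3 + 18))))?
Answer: 2*√4215959 ≈ 4106.6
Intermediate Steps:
F(Z) = 35*Z² (F(Z) = -(-35)*Z² = 35*Z²)
√(-22514 + (10145 - 6076)*(4150 + 0*F((3 - 1)/(-3 + 18)))) = √(-22514 + (10145 - 6076)*(4150 + 0*(35*((3 - 1)/(-3 + 18))²))) = √(-22514 + 4069*(4150 + 0*(35*(2/15)²))) = √(-22514 + 4069*(4150 + 0*(35*(4/225)))) = √(-22514 + 4069*(4150 + 0*(28/45))) = √(-22514 + 4069*(4150 + 0)) = √(-22514 + 4069*4150) = √(-22514 + 16886350) = √16863836 = 2*√4215959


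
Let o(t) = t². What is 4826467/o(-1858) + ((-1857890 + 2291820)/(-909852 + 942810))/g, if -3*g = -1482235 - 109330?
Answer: 8439195055361755/6036085655570676 ≈ 1.3981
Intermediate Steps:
g = 1591565/3 (g = -(-1482235 - 109330)/3 = -⅓*(-1591565) = 1591565/3 ≈ 5.3052e+5)
4826467/o(-1858) + ((-1857890 + 2291820)/(-909852 + 942810))/g = 4826467/((-1858)²) + ((-1857890 + 2291820)/(-909852 + 942810))/(1591565/3) = 4826467/3452164 + (433930/32958)*(3/1591565) = 4826467*(1/3452164) + (433930*(1/32958))*(3/1591565) = 4826467/3452164 + (216965/16479)*(3/1591565) = 4826467/3452164 + 43393/1748493309 = 8439195055361755/6036085655570676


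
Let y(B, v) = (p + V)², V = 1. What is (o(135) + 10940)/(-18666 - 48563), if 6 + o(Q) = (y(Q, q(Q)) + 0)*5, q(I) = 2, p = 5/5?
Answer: -10954/67229 ≈ -0.16294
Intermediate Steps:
p = 1 (p = 5*(⅕) = 1)
y(B, v) = 4 (y(B, v) = (1 + 1)² = 2² = 4)
o(Q) = 14 (o(Q) = -6 + (4 + 0)*5 = -6 + 4*5 = -6 + 20 = 14)
(o(135) + 10940)/(-18666 - 48563) = (14 + 10940)/(-18666 - 48563) = 10954/(-67229) = 10954*(-1/67229) = -10954/67229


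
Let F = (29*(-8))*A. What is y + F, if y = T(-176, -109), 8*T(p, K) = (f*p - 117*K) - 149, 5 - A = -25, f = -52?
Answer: -8481/2 ≈ -4240.5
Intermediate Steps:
A = 30 (A = 5 - 1*(-25) = 5 + 25 = 30)
T(p, K) = -149/8 - 117*K/8 - 13*p/2 (T(p, K) = ((-52*p - 117*K) - 149)/8 = ((-117*K - 52*p) - 149)/8 = (-149 - 117*K - 52*p)/8 = -149/8 - 117*K/8 - 13*p/2)
y = 5439/2 (y = -149/8 - 117/8*(-109) - 13/2*(-176) = -149/8 + 12753/8 + 1144 = 5439/2 ≈ 2719.5)
F = -6960 (F = (29*(-8))*30 = -232*30 = -6960)
y + F = 5439/2 - 6960 = -8481/2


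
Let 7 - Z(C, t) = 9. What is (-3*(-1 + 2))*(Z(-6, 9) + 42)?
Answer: -120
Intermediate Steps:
Z(C, t) = -2 (Z(C, t) = 7 - 1*9 = 7 - 9 = -2)
(-3*(-1 + 2))*(Z(-6, 9) + 42) = (-3*(-1 + 2))*(-2 + 42) = -3*1*40 = -3*40 = -120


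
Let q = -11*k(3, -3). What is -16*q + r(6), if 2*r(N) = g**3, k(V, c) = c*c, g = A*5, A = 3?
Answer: 6543/2 ≈ 3271.5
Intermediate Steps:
g = 15 (g = 3*5 = 15)
k(V, c) = c**2
r(N) = 3375/2 (r(N) = (1/2)*15**3 = (1/2)*3375 = 3375/2)
q = -99 (q = -11*(-3)**2 = -11*9 = -99)
-16*q + r(6) = -16*(-99) + 3375/2 = 1584 + 3375/2 = 6543/2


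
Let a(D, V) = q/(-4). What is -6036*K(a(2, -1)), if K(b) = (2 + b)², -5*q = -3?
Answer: -2065821/100 ≈ -20658.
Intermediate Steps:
q = ⅗ (q = -⅕*(-3) = ⅗ ≈ 0.60000)
a(D, V) = -3/20 (a(D, V) = (⅗)/(-4) = (⅗)*(-¼) = -3/20)
-6036*K(a(2, -1)) = -6036*(2 - 3/20)² = -6036*(37/20)² = -6036*1369/400 = -2065821/100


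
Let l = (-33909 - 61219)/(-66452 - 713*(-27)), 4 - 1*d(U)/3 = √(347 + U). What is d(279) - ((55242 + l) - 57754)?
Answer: 10821836/4291 - 3*√626 ≈ 2446.9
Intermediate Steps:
d(U) = 12 - 3*√(347 + U)
l = 8648/4291 (l = -95128/(-66452 + 19251) = -95128/(-47201) = -95128*(-1/47201) = 8648/4291 ≈ 2.0154)
d(279) - ((55242 + l) - 57754) = (12 - 3*√(347 + 279)) - ((55242 + 8648/4291) - 57754) = (12 - 3*√626) - (237052070/4291 - 57754) = (12 - 3*√626) - 1*(-10770344/4291) = (12 - 3*√626) + 10770344/4291 = 10821836/4291 - 3*√626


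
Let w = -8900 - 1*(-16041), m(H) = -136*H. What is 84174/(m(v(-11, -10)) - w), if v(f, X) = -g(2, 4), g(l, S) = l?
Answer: -84174/6869 ≈ -12.254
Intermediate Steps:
v(f, X) = -2 (v(f, X) = -1*2 = -2)
w = 7141 (w = -8900 + 16041 = 7141)
84174/(m(v(-11, -10)) - w) = 84174/(-136*(-2) - 1*7141) = 84174/(272 - 7141) = 84174/(-6869) = 84174*(-1/6869) = -84174/6869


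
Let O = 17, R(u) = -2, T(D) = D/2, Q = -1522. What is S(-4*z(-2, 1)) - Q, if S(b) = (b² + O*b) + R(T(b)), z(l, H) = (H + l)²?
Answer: 1468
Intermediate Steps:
T(D) = D/2 (T(D) = D*(½) = D/2)
S(b) = -2 + b² + 17*b (S(b) = (b² + 17*b) - 2 = -2 + b² + 17*b)
S(-4*z(-2, 1)) - Q = (-2 + (-4*(1 - 2)²)² + 17*(-4*(1 - 2)²)) - 1*(-1522) = (-2 + (-4*(-1)²)² + 17*(-4*(-1)²)) + 1522 = (-2 + (-4*1)² + 17*(-4*1)) + 1522 = (-2 + (-4)² + 17*(-4)) + 1522 = (-2 + 16 - 68) + 1522 = -54 + 1522 = 1468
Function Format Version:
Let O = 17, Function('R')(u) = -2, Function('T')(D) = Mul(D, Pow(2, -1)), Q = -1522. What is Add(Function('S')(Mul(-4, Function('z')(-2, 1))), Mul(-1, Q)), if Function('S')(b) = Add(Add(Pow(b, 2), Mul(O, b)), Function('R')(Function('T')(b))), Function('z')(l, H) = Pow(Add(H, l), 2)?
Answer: 1468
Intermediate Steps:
Function('T')(D) = Mul(Rational(1, 2), D) (Function('T')(D) = Mul(D, Rational(1, 2)) = Mul(Rational(1, 2), D))
Function('S')(b) = Add(-2, Pow(b, 2), Mul(17, b)) (Function('S')(b) = Add(Add(Pow(b, 2), Mul(17, b)), -2) = Add(-2, Pow(b, 2), Mul(17, b)))
Add(Function('S')(Mul(-4, Function('z')(-2, 1))), Mul(-1, Q)) = Add(Add(-2, Pow(Mul(-4, Pow(Add(1, -2), 2)), 2), Mul(17, Mul(-4, Pow(Add(1, -2), 2)))), Mul(-1, -1522)) = Add(Add(-2, Pow(Mul(-4, Pow(-1, 2)), 2), Mul(17, Mul(-4, Pow(-1, 2)))), 1522) = Add(Add(-2, Pow(Mul(-4, 1), 2), Mul(17, Mul(-4, 1))), 1522) = Add(Add(-2, Pow(-4, 2), Mul(17, -4)), 1522) = Add(Add(-2, 16, -68), 1522) = Add(-54, 1522) = 1468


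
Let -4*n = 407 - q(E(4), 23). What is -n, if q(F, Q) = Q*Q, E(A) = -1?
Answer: -61/2 ≈ -30.500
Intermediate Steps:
q(F, Q) = Q²
n = 61/2 (n = -(407 - 1*23²)/4 = -(407 - 1*529)/4 = -(407 - 529)/4 = -¼*(-122) = 61/2 ≈ 30.500)
-n = -1*61/2 = -61/2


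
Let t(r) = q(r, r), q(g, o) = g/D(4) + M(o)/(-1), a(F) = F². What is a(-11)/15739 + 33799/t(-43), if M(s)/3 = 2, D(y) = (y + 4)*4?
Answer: -17022770317/3698665 ≈ -4602.4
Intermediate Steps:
D(y) = 16 + 4*y (D(y) = (4 + y)*4 = 16 + 4*y)
M(s) = 6 (M(s) = 3*2 = 6)
q(g, o) = -6 + g/32 (q(g, o) = g/(16 + 4*4) + 6/(-1) = g/(16 + 16) + 6*(-1) = g/32 - 6 = -6 + g/32)
t(r) = -6 + r/32
a(-11)/15739 + 33799/t(-43) = (-11)²/15739 + 33799/(-6 + (1/32)*(-43)) = 121*(1/15739) + 33799/(-6 - 43/32) = 121/15739 + 33799/(-235/32) = 121/15739 + 33799*(-32/235) = 121/15739 - 1081568/235 = -17022770317/3698665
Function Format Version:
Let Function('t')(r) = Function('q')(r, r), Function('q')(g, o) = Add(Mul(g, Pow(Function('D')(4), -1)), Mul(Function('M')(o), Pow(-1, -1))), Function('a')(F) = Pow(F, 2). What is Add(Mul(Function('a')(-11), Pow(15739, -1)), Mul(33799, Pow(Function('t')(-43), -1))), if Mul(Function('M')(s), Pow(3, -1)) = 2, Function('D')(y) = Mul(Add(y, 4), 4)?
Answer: Rational(-17022770317, 3698665) ≈ -4602.4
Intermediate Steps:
Function('D')(y) = Add(16, Mul(4, y)) (Function('D')(y) = Mul(Add(4, y), 4) = Add(16, Mul(4, y)))
Function('M')(s) = 6 (Function('M')(s) = Mul(3, 2) = 6)
Function('q')(g, o) = Add(-6, Mul(Rational(1, 32), g)) (Function('q')(g, o) = Add(Mul(g, Pow(Add(16, Mul(4, 4)), -1)), Mul(6, Pow(-1, -1))) = Add(Mul(g, Pow(Add(16, 16), -1)), Mul(6, -1)) = Add(Mul(g, Pow(32, -1)), -6) = Add(Mul(g, Rational(1, 32)), -6) = Add(Mul(Rational(1, 32), g), -6) = Add(-6, Mul(Rational(1, 32), g)))
Function('t')(r) = Add(-6, Mul(Rational(1, 32), r))
Add(Mul(Function('a')(-11), Pow(15739, -1)), Mul(33799, Pow(Function('t')(-43), -1))) = Add(Mul(Pow(-11, 2), Pow(15739, -1)), Mul(33799, Pow(Add(-6, Mul(Rational(1, 32), -43)), -1))) = Add(Mul(121, Rational(1, 15739)), Mul(33799, Pow(Add(-6, Rational(-43, 32)), -1))) = Add(Rational(121, 15739), Mul(33799, Pow(Rational(-235, 32), -1))) = Add(Rational(121, 15739), Mul(33799, Rational(-32, 235))) = Add(Rational(121, 15739), Rational(-1081568, 235)) = Rational(-17022770317, 3698665)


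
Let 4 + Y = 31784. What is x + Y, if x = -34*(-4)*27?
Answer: 35452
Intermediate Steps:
Y = 31780 (Y = -4 + 31784 = 31780)
x = 3672 (x = 136*27 = 3672)
x + Y = 3672 + 31780 = 35452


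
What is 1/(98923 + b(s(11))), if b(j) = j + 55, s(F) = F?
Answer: 1/98989 ≈ 1.0102e-5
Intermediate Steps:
b(j) = 55 + j
1/(98923 + b(s(11))) = 1/(98923 + (55 + 11)) = 1/(98923 + 66) = 1/98989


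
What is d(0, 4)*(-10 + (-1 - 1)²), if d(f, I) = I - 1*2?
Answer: -12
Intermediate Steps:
d(f, I) = -2 + I (d(f, I) = I - 2 = -2 + I)
d(0, 4)*(-10 + (-1 - 1)²) = (-2 + 4)*(-10 + (-1 - 1)²) = 2*(-10 + (-2)²) = 2*(-10 + 4) = 2*(-6) = -12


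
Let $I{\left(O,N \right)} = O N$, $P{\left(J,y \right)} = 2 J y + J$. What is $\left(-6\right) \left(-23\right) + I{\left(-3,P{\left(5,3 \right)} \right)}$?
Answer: $33$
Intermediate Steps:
$P{\left(J,y \right)} = J + 2 J y$ ($P{\left(J,y \right)} = 2 J y + J = J + 2 J y$)
$I{\left(O,N \right)} = N O$
$\left(-6\right) \left(-23\right) + I{\left(-3,P{\left(5,3 \right)} \right)} = \left(-6\right) \left(-23\right) + 5 \left(1 + 2 \cdot 3\right) \left(-3\right) = 138 + 5 \left(1 + 6\right) \left(-3\right) = 138 + 5 \cdot 7 \left(-3\right) = 138 + 35 \left(-3\right) = 138 - 105 = 33$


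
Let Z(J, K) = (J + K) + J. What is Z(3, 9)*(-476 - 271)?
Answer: -11205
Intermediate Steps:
Z(J, K) = K + 2*J
Z(3, 9)*(-476 - 271) = (9 + 2*3)*(-476 - 271) = (9 + 6)*(-747) = 15*(-747) = -11205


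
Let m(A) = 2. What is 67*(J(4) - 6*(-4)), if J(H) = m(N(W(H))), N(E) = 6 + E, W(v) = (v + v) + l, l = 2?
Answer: 1742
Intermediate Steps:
W(v) = 2 + 2*v (W(v) = (v + v) + 2 = 2*v + 2 = 2 + 2*v)
J(H) = 2
67*(J(4) - 6*(-4)) = 67*(2 - 6*(-4)) = 67*(2 + 24) = 67*26 = 1742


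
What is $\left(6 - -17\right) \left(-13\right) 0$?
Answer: $0$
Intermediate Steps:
$\left(6 - -17\right) \left(-13\right) 0 = \left(6 + 17\right) \left(-13\right) 0 = 23 \left(-13\right) 0 = \left(-299\right) 0 = 0$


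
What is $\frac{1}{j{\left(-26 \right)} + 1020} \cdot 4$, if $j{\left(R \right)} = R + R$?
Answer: $\frac{1}{242} \approx 0.0041322$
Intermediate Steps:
$j{\left(R \right)} = 2 R$
$\frac{1}{j{\left(-26 \right)} + 1020} \cdot 4 = \frac{1}{2 \left(-26\right) + 1020} \cdot 4 = \frac{1}{-52 + 1020} \cdot 4 = \frac{1}{968} \cdot 4 = \frac{1}{242}$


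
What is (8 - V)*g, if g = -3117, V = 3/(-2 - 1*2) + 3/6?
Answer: -102861/4 ≈ -25715.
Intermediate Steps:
V = -¼ (V = 3/(-2 - 2) + 3*(⅙) = 3/(-4) + ½ = 3*(-¼) + ½ = -¾ + ½ = -¼ ≈ -0.25000)
(8 - V)*g = (8 - 1*(-¼))*(-3117) = (8 + ¼)*(-3117) = (33/4)*(-3117) = -102861/4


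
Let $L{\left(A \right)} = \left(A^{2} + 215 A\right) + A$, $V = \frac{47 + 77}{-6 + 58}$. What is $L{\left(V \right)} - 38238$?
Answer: $- \frac{6374213}{169} \approx -37717.0$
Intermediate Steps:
$V = \frac{31}{13}$ ($V = \frac{124}{52} = 124 \cdot \frac{1}{52} = \frac{31}{13} \approx 2.3846$)
$L{\left(A \right)} = A^{2} + 216 A$
$L{\left(V \right)} - 38238 = \frac{31 \left(216 + \frac{31}{13}\right)}{13} - 38238 = \frac{31}{13} \cdot \frac{2839}{13} - 38238 = \frac{88009}{169} - 38238 = - \frac{6374213}{169}$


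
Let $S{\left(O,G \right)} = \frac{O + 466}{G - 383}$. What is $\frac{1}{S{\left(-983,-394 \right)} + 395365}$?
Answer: $\frac{777}{307199122} \approx 2.5293 \cdot 10^{-6}$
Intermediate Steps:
$S{\left(O,G \right)} = \frac{466 + O}{-383 + G}$
$\frac{1}{S{\left(-983,-394 \right)} + 395365} = \frac{1}{\frac{466 - 983}{-383 - 394} + 395365} = \frac{1}{\frac{1}{-777} \left(-517\right) + 395365} = \frac{1}{\left(- \frac{1}{777}\right) \left(-517\right) + 395365} = \frac{1}{\frac{517}{777} + 395365} = \frac{1}{\frac{307199122}{777}} = \frac{777}{307199122}$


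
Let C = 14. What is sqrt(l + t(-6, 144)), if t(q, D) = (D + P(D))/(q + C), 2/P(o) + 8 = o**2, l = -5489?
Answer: I*sqrt(2350615057282)/20728 ≈ 73.966*I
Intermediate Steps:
P(o) = 2/(-8 + o**2)
t(q, D) = (D + 2/(-8 + D**2))/(14 + q) (t(q, D) = (D + 2/(-8 + D**2))/(q + 14) = (D + 2/(-8 + D**2))/(14 + q))
sqrt(l + t(-6, 144)) = sqrt(-5489 + (2 + 144*(-8 + 144**2))/((-8 + 144**2)*(14 - 6))) = sqrt(-5489 + (2 + 144*(-8 + 20736))/((-8 + 20736)*8)) = sqrt(-5489 + (1/8)*(2 + 144*20728)/20728) = sqrt(-5489 + (1/20728)*(1/8)*(2 + 2984832)) = sqrt(-5489 + (1/20728)*(1/8)*2984834) = sqrt(-5489 + 1492417/82912) = sqrt(-453611551/82912) = I*sqrt(2350615057282)/20728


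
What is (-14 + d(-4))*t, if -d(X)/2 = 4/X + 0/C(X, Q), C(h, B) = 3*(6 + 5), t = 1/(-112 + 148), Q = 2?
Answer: -⅓ ≈ -0.33333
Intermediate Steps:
t = 1/36 ≈ 0.027778
C(h, B) = 33 (C(h, B) = 3*11 = 33)
d(X) = -8/X (d(X) = -2*(4/X + 0/33) = -2*(4/X + 0*(1/33)) = -2*(4/X + 0) = -8/X)
(-14 + d(-4))*t = (-14 - 8/(-4))*(1/36) = (-14 - 8*(-¼))*(1/36) = (-14 + 2)*(1/36) = -12*1/36 = -⅓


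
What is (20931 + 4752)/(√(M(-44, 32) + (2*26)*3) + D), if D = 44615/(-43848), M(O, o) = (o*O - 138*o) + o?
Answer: -50243101229160/10838029576369 - 98758691144064*I*√1409/10838029576369 ≈ -4.6358 - 342.04*I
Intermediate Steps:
M(O, o) = -137*o + O*o (M(O, o) = (O*o - 138*o) + o = (-138*o + O*o) + o = -137*o + O*o)
D = -44615/43848 (D = 44615*(-1/43848) = -44615/43848 ≈ -1.0175)
(20931 + 4752)/(√(M(-44, 32) + (2*26)*3) + D) = (20931 + 4752)/(√(32*(-137 - 44) + (2*26)*3) - 44615/43848) = 25683/(√(32*(-181) + 52*3) - 44615/43848) = 25683/(√(-5792 + 156) - 44615/43848) = 25683/(√(-5636) - 44615/43848) = 25683/(2*I*√1409 - 44615/43848) = 25683/(-44615/43848 + 2*I*√1409)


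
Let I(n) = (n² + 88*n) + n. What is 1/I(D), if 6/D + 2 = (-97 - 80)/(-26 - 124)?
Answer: -1681/1004700 ≈ -0.0016731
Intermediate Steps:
D = -300/41 (D = 6/(-2 + (-97 - 80)/(-26 - 124)) = 6/(-2 - 177/(-150)) = 6/(-2 - 177*(-1/150)) = 6/(-2 + 59/50) = 6/(-41/50) = 6*(-50/41) = -300/41 ≈ -7.3171)
I(n) = n² + 89*n
1/I(D) = 1/(-300*(89 - 300/41)/41) = 1/(-300/41*3349/41) = 1/(-1004700/1681) = -1681/1004700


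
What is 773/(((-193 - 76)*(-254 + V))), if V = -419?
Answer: 773/181037 ≈ 0.0042698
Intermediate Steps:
773/(((-193 - 76)*(-254 + V))) = 773/(((-193 - 76)*(-254 - 419))) = 773/((-269*(-673))) = 773/181037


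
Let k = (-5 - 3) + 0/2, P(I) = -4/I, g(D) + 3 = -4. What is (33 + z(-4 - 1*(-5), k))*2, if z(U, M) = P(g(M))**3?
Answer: 22766/343 ≈ 66.373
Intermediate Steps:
g(D) = -7 (g(D) = -3 - 4 = -7)
k = -8 (k = -8 + 0*(1/2) = -8 + 0 = -8)
z(U, M) = 64/343 (z(U, M) = (-4/(-7))**3 = (-4*(-1/7))**3 = (4/7)**3 = 64/343)
(33 + z(-4 - 1*(-5), k))*2 = (33 + 64/343)*2 = (11383/343)*2 = 22766/343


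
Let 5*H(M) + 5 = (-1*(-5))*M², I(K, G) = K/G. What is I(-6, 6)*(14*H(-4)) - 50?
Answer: -260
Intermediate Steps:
H(M) = -1 + M² (H(M) = -1 + ((-1*(-5))*M²)/5 = -1 + (5*M²)/5 = -1 + M²)
I(-6, 6)*(14*H(-4)) - 50 = (-6/6)*(14*(-1 + (-4)²)) - 50 = (-6*⅙)*(14*(-1 + 16)) - 50 = -14*15 - 50 = -1*210 - 50 = -210 - 50 = -260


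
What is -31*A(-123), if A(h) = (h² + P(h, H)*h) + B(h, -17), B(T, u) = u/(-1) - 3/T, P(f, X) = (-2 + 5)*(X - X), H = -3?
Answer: -19250597/41 ≈ -4.6953e+5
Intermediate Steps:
P(f, X) = 0 (P(f, X) = 3*0 = 0)
B(T, u) = -u - 3/T (B(T, u) = u*(-1) - 3/T = -u - 3/T)
A(h) = 17 + h² - 3/h (A(h) = (h² + 0*h) + (-1*(-17) - 3/h) = (h² + 0) + (17 - 3/h) = h² + (17 - 3/h) = 17 + h² - 3/h)
-31*A(-123) = -31*(17 + (-123)² - 3/(-123)) = -31*(17 + 15129 - 3*(-1/123)) = -31*(17 + 15129 + 1/41) = -31*620987/41 = -19250597/41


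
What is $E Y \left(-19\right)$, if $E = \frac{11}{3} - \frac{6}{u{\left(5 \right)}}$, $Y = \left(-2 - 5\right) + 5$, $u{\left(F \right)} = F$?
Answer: $\frac{1406}{15} \approx 93.733$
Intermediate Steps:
$Y = -2$ ($Y = -7 + 5 = -2$)
$E = \frac{37}{15}$ ($E = \frac{11}{3} - \frac{6}{5} = \frac{37}{15} \approx 2.4667$)
$E Y \left(-19\right) = \frac{37}{15} \left(-2\right) \left(-19\right) = \left(- \frac{74}{15}\right) \left(-19\right) = \frac{1406}{15}$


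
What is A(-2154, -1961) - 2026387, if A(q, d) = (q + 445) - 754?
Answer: -2028850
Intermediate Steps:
A(q, d) = -309 + q (A(q, d) = (445 + q) - 754 = -309 + q)
A(-2154, -1961) - 2026387 = (-309 - 2154) - 2026387 = -2463 - 2026387 = -2028850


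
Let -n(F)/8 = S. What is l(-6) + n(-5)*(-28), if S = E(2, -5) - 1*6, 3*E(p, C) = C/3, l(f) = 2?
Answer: -13198/9 ≈ -1466.4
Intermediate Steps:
E(p, C) = C/9 (E(p, C) = (C/3)/3 = C/9)
S = -59/9 (S = (⅑)*(-5) - 1*6 = -5/9 - 6 = -59/9 ≈ -6.5556)
n(F) = 472/9 (n(F) = -8*(-59/9) = 472/9)
l(-6) + n(-5)*(-28) = 2 + (472/9)*(-28) = 2 - 13216/9 = -13198/9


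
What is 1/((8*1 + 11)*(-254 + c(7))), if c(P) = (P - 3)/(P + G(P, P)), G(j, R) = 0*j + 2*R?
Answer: -21/101270 ≈ -0.00020737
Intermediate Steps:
G(j, R) = 2*R (G(j, R) = 0 + 2*R = 2*R)
c(P) = (-3 + P)/(3*P) (c(P) = (P - 3)/(P + 2*P) = (-3 + P)/((3*P)) = (-3 + P)*(1/(3*P)) = (-3 + P)/(3*P))
1/((8*1 + 11)*(-254 + c(7))) = 1/((8*1 + 11)*(-254 + (1/3)*(-3 + 7)/7)) = 1/((8 + 11)*(-254 + (1/3)*(1/7)*4)) = 1/(19*(-254 + 4/21)) = 1/(19*(-5330/21)) = 1/(-101270/21) = -21/101270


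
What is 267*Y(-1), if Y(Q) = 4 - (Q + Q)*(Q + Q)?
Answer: 0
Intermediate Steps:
Y(Q) = 4 - 4*Q² (Y(Q) = 4 - 2*Q*2*Q = 4 - 4*Q²)
267*Y(-1) = 267*(4 - 4*(-1)²) = 267*(4 - 4*1) = 267*(4 - 4) = 267*0 = 0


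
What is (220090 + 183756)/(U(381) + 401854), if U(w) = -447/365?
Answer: 147403790/146676263 ≈ 1.0050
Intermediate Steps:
U(w) = -447/365 (U(w) = -447*1/365 = -447/365)
(220090 + 183756)/(U(381) + 401854) = (220090 + 183756)/(-447/365 + 401854) = 403846/(146676263/365) = 403846*(365/146676263) = 147403790/146676263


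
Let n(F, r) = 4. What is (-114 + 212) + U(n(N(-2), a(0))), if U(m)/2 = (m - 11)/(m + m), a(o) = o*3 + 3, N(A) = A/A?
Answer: 385/4 ≈ 96.250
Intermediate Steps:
N(A) = 1
a(o) = 3 + 3*o (a(o) = 3*o + 3 = 3 + 3*o)
U(m) = (-11 + m)/m (U(m) = 2*((m - 11)/(m + m)) = 2*((-11 + m)/((2*m))) = 2*((-11 + m)*(1/(2*m))) = 2*((-11 + m)/(2*m)) = (-11 + m)/m)
(-114 + 212) + U(n(N(-2), a(0))) = (-114 + 212) + (-11 + 4)/4 = 98 + (1/4)*(-7) = 98 - 7/4 = 385/4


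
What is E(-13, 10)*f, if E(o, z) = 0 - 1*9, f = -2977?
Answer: 26793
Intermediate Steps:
E(o, z) = -9 (E(o, z) = 0 - 9 = -9)
E(-13, 10)*f = -9*(-2977) = 26793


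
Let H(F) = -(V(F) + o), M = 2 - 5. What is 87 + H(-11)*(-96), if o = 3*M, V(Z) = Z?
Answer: -1833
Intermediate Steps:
M = -3
o = -9 (o = 3*(-3) = -9)
H(F) = 9 - F (H(F) = -(F - 9) = -(-9 + F) = 9 - F)
87 + H(-11)*(-96) = 87 + (9 - 1*(-11))*(-96) = 87 + (9 + 11)*(-96) = 87 + 20*(-96) = 87 - 1920 = -1833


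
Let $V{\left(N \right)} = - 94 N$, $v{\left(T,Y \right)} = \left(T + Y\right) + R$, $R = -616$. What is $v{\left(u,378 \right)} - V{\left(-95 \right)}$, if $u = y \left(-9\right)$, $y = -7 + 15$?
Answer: $-9240$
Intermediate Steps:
$y = 8$
$u = -72$ ($u = 8 \left(-9\right) = -72$)
$v{\left(T,Y \right)} = -616 + T + Y$ ($v{\left(T,Y \right)} = \left(T + Y\right) - 616 = -616 + T + Y$)
$v{\left(u,378 \right)} - V{\left(-95 \right)} = \left(-616 - 72 + 378\right) - \left(-94\right) \left(-95\right) = -310 - 8930 = -9240$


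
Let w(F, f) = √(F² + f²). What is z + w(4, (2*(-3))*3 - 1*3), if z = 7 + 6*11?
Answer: 73 + √457 ≈ 94.378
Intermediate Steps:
z = 73 (z = 7 + 66 = 73)
z + w(4, (2*(-3))*3 - 1*3) = 73 + √(4² + ((2*(-3))*3 - 1*3)²) = 73 + √(16 + (-6*3 - 3)²) = 73 + √(16 + (-18 - 3)²) = 73 + √(16 + (-21)²) = 73 + √(16 + 441) = 73 + √457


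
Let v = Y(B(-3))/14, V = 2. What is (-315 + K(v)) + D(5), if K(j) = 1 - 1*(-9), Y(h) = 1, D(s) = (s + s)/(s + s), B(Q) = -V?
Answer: -304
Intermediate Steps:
B(Q) = -2 (B(Q) = -1*2 = -2)
D(s) = 1 (D(s) = (2*s)/((2*s)) = (2*s)*(1/(2*s)) = 1)
v = 1/14 ≈ 0.071429
K(j) = 10 (K(j) = 1 + 9 = 10)
(-315 + K(v)) + D(5) = (-315 + 10) + 1 = -305 + 1 = -304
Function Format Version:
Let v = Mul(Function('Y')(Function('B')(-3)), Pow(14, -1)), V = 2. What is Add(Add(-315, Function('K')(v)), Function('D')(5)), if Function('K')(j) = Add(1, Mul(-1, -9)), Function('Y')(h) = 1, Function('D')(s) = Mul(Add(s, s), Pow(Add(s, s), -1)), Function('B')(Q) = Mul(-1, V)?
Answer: -304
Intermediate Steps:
Function('B')(Q) = -2 (Function('B')(Q) = Mul(-1, 2) = -2)
Function('D')(s) = 1 (Function('D')(s) = Mul(Mul(2, s), Pow(Mul(2, s), -1)) = Mul(Mul(2, s), Mul(Rational(1, 2), Pow(s, -1))) = 1)
v = Rational(1, 14) (v = Mul(1, Pow(14, -1)) = Mul(1, Rational(1, 14)) = Rational(1, 14) ≈ 0.071429)
Function('K')(j) = 10 (Function('K')(j) = Add(1, 9) = 10)
Add(Add(-315, Function('K')(v)), Function('D')(5)) = Add(Add(-315, 10), 1) = Add(-305, 1) = -304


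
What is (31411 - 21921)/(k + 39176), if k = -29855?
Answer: 730/717 ≈ 1.0181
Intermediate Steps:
(31411 - 21921)/(k + 39176) = (31411 - 21921)/(-29855 + 39176) = 9490/9321 = 9490*(1/9321) = 730/717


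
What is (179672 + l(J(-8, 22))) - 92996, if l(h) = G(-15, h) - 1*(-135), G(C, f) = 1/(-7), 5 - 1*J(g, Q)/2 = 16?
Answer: 607676/7 ≈ 86811.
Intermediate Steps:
J(g, Q) = -22 (J(g, Q) = 10 - 2*16 = 10 - 32 = -22)
G(C, f) = -⅐
l(h) = 944/7 (l(h) = -⅐ - 1*(-135) = -⅐ + 135 = 944/7)
(179672 + l(J(-8, 22))) - 92996 = (179672 + 944/7) - 92996 = 1258648/7 - 92996 = 607676/7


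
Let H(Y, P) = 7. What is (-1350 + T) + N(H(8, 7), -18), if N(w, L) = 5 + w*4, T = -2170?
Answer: -3487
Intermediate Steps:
N(w, L) = 5 + 4*w
(-1350 + T) + N(H(8, 7), -18) = (-1350 - 2170) + (5 + 4*7) = -3520 + (5 + 28) = -3520 + 33 = -3487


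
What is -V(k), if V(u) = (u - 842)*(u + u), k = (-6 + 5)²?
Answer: 1682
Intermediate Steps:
k = 1 (k = (-1)² = 1)
V(u) = 2*u*(-842 + u) (V(u) = (-842 + u)*(2*u) = 2*u*(-842 + u))
-V(k) = -2*(-842 + 1) = -2*(-841) = -1*(-1682) = 1682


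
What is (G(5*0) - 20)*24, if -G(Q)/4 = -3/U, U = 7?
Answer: -3072/7 ≈ -438.86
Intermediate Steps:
G(Q) = 12/7 (G(Q) = -(-12)/7 = -4*(-3/7) = 12/7)
(G(5*0) - 20)*24 = (12/7 - 20)*24 = -128/7*24 = -3072/7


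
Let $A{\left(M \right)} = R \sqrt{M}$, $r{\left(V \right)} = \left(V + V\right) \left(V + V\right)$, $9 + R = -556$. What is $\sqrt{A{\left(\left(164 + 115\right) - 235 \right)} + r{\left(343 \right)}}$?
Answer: $\sqrt{470596 - 1130 \sqrt{11}} \approx 683.26$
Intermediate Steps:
$R = -565$ ($R = -9 - 556 = -565$)
$r{\left(V \right)} = 4 V^{2}$ ($r{\left(V \right)} = 2 V 2 V = 4 V^{2}$)
$A{\left(M \right)} = - 565 \sqrt{M}$
$\sqrt{A{\left(\left(164 + 115\right) - 235 \right)} + r{\left(343 \right)}} = \sqrt{- 565 \sqrt{\left(164 + 115\right) - 235} + 4 \cdot 343^{2}} = \sqrt{- 565 \sqrt{279 - 235} + 4 \cdot 117649} = \sqrt{- 565 \sqrt{44} + 470596} = \sqrt{- 565 \cdot 2 \sqrt{11} + 470596} = \sqrt{- 1130 \sqrt{11} + 470596} = \sqrt{470596 - 1130 \sqrt{11}}$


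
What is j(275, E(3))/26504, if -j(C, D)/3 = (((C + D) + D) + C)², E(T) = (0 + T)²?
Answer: -120984/3313 ≈ -36.518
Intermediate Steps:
E(T) = T²
j(C, D) = -3*(2*C + 2*D)² (j(C, D) = -3*(((C + D) + D) + C)² = -3*((C + 2*D) + C)² = -3*(2*C + 2*D)²)
j(275, E(3))/26504 = -12*(275 + 3²)²/26504 = -12*(275 + 9)²*(1/26504) = -12*284²*(1/26504) = -12*80656*(1/26504) = -967872*1/26504 = -120984/3313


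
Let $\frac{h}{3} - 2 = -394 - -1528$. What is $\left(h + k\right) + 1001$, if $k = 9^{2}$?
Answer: $4490$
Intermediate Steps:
$k = 81$
$h = 3408$ ($h = 6 + 3 \left(-394 - -1528\right) = 6 + 3 \left(-394 + 1528\right) = 6 + 3 \cdot 1134 = 6 + 3402 = 3408$)
$\left(h + k\right) + 1001 = \left(3408 + 81\right) + 1001 = 3489 + 1001 = 4490$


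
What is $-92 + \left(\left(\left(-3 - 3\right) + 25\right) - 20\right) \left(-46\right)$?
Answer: $-46$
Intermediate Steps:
$-92 + \left(\left(\left(-3 - 3\right) + 25\right) - 20\right) \left(-46\right) = -92 + \left(\left(-6 + 25\right) - 20\right) \left(-46\right) = -92 + \left(19 - 20\right) \left(-46\right) = -92 - -46 = -92 + 46 = -46$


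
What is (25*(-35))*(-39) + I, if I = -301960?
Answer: -267835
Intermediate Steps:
(25*(-35))*(-39) + I = (25*(-35))*(-39) - 301960 = -875*(-39) - 301960 = 34125 - 301960 = -267835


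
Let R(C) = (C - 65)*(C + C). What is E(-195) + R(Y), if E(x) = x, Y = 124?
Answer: 14437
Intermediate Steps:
R(C) = 2*C*(-65 + C) (R(C) = (-65 + C)*(2*C) = 2*C*(-65 + C))
E(-195) + R(Y) = -195 + 2*124*(-65 + 124) = -195 + 2*124*59 = -195 + 14632 = 14437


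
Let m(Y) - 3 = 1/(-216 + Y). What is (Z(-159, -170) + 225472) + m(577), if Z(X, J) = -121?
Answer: 81352795/361 ≈ 2.2535e+5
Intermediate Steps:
m(Y) = 3 + 1/(-216 + Y)
(Z(-159, -170) + 225472) + m(577) = (-121 + 225472) + (-647 + 3*577)/(-216 + 577) = 225351 + (-647 + 1731)/361 = 225351 + (1/361)*1084 = 225351 + 1084/361 = 81352795/361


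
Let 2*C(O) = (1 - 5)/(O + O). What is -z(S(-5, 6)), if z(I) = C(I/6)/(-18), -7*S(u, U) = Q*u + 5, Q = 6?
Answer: -7/75 ≈ -0.093333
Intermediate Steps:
S(u, U) = -5/7 - 6*u/7 (S(u, U) = -(6*u + 5)/7 = -(5 + 6*u)/7 = -5/7 - 6*u/7)
C(O) = -1/O (C(O) = ((1 - 5)/(O + O))/2 = (-4*1/(2*O))/2 = (-2/O)/2 = -1/O)
z(I) = 1/(3*I) (z(I) = -1/(I/6)/(-18) = -1/(I*(⅙))*(-1/18) = -1/(I/6)*(-1/18) = -6/I*(-1/18) = 1/(3*I))
-z(S(-5, 6)) = -1/(3*(-5/7 - 6/7*(-5))) = -1/(3*(-5/7 + 30/7)) = -1/(3*25/7) = -7/(3*25) = -1*7/75 = -7/75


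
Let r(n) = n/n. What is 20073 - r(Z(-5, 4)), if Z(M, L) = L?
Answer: 20072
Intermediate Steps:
r(n) = 1
20073 - r(Z(-5, 4)) = 20073 - 1*1 = 20073 - 1 = 20072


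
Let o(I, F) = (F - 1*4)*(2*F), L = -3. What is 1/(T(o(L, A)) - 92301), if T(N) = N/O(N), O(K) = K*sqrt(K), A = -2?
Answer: -2215224/204467390423 - 2*sqrt(6)/204467390423 ≈ -1.0834e-5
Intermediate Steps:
O(K) = K**(3/2)
o(I, F) = 2*F*(-4 + F) (o(I, F) = (F - 4)*(2*F) = (-4 + F)*(2*F) = 2*F*(-4 + F))
T(N) = 1/sqrt(N) (T(N) = N/(N**(3/2)) = N/N**(3/2) = 1/sqrt(N))
1/(T(o(L, A)) - 92301) = 1/(1/sqrt(2*(-2)*(-4 - 2)) - 92301) = 1/(1/sqrt(2*(-2)*(-6)) - 92301) = 1/(1/sqrt(24) - 92301) = 1/(sqrt(6)/12 - 92301) = 1/(-92301 + sqrt(6)/12)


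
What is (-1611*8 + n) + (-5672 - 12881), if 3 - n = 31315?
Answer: -62753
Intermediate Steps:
n = -31312 (n = 3 - 1*31315 = 3 - 31315 = -31312)
(-1611*8 + n) + (-5672 - 12881) = (-1611*8 - 31312) + (-5672 - 12881) = (-12888 - 31312) - 18553 = -44200 - 18553 = -62753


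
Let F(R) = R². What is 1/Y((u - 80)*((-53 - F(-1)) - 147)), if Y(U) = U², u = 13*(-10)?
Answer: 1/1781684100 ≈ 5.6127e-10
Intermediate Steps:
u = -130
1/Y((u - 80)*((-53 - F(-1)) - 147)) = 1/(((-130 - 80)*((-53 - 1*(-1)²) - 147))²) = 1/((-210*((-53 - 1*1) - 147))²) = 1/((-210*((-53 - 1) - 147))²) = 1/((-210*(-54 - 147))²) = 1/((-210*(-201))²) = 1/(42210²) = 1/1781684100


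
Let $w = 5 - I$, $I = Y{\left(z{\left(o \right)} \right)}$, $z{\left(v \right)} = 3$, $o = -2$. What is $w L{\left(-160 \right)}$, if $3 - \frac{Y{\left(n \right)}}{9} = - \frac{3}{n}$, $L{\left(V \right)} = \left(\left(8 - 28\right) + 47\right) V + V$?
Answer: $138880$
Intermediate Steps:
$L{\left(V \right)} = 28 V$ ($L{\left(V \right)} = \left(-20 + 47\right) V + V = 27 V + V = 28 V$)
$Y{\left(n \right)} = 27 + \frac{27}{n}$ ($Y{\left(n \right)} = 27 - 9 \left(- \frac{3}{n}\right) = 27 + \frac{27}{n}$)
$I = 36$ ($I = 27 + \frac{27}{3} = 27 + 27 \cdot \frac{1}{3} = 27 + 9 = 36$)
$w = -31$ ($w = 5 - 36 = -31$)
$w L{\left(-160 \right)} = - 31 \cdot 28 \left(-160\right) = \left(-31\right) \left(-4480\right) = 138880$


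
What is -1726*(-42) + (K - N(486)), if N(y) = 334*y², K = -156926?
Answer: -78973898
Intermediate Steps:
-1726*(-42) + (K - N(486)) = -1726*(-42) + (-156926 - 334*486²) = 72492 + (-156926 - 334*236196) = 72492 + (-156926 - 1*78889464) = 72492 + (-156926 - 78889464) = 72492 - 79046390 = -78973898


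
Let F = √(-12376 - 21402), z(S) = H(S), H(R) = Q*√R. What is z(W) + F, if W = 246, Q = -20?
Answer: -20*√246 + I*√33778 ≈ -313.69 + 183.79*I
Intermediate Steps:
H(R) = -20*√R
z(S) = -20*√S
F = I*√33778 (F = √(-33778) = I*√33778 ≈ 183.79*I)
z(W) + F = -20*√246 + I*√33778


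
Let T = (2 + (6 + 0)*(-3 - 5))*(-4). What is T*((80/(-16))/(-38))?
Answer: 460/19 ≈ 24.211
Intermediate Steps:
T = 184 (T = (2 + 6*(-8))*(-4) = (2 - 48)*(-4) = -46*(-4) = 184)
T*((80/(-16))/(-38)) = 184*((80/(-16))/(-38)) = 184*((80*(-1/16))*(-1/38)) = 184*(-5*(-1/38)) = 184*(5/38) = 460/19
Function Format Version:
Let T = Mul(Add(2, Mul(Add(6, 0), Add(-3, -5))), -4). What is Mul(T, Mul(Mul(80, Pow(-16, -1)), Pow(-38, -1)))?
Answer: Rational(460, 19) ≈ 24.211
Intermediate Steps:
T = 184 (T = Mul(Add(2, Mul(6, -8)), -4) = Mul(Add(2, -48), -4) = Mul(-46, -4) = 184)
Mul(T, Mul(Mul(80, Pow(-16, -1)), Pow(-38, -1))) = Mul(184, Mul(Mul(80, Pow(-16, -1)), Pow(-38, -1))) = Mul(184, Mul(Mul(80, Rational(-1, 16)), Rational(-1, 38))) = Mul(184, Mul(-5, Rational(-1, 38))) = Mul(184, Rational(5, 38)) = Rational(460, 19)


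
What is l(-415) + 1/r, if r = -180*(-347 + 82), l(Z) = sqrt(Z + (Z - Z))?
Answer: 1/47700 + I*sqrt(415) ≈ 2.0964e-5 + 20.372*I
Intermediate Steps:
l(Z) = sqrt(Z) (l(Z) = sqrt(Z + 0) = sqrt(Z))
r = 47700 (r = -180*(-265) = 47700)
l(-415) + 1/r = sqrt(-415) + 1/47700 = I*sqrt(415) + 1/47700 = 1/47700 + I*sqrt(415)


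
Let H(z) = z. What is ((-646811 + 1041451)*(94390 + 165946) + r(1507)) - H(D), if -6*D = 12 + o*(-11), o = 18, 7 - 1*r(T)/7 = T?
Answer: 102738988509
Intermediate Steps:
r(T) = 49 - 7*T
D = 31 (D = -(12 + 18*(-11))/6 = -(12 - 198)/6 = -⅙*(-186) = 31)
((-646811 + 1041451)*(94390 + 165946) + r(1507)) - H(D) = ((-646811 + 1041451)*(94390 + 165946) + (49 - 7*1507)) - 1*31 = (394640*260336 + (49 - 10549)) - 31 = (102738999040 - 10500) - 31 = 102738988540 - 31 = 102738988509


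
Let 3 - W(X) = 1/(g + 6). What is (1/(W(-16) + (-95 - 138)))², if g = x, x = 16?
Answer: 484/25613721 ≈ 1.8896e-5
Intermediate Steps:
g = 16
W(X) = 65/22 (W(X) = 3 - 1/(16 + 6) = 3 - 1/22 = 65/22)
(1/(W(-16) + (-95 - 138)))² = (1/(65/22 + (-95 - 138)))² = (1/(65/22 - 233))² = (1/(-5061/22))² = (-22/5061)² = 484/25613721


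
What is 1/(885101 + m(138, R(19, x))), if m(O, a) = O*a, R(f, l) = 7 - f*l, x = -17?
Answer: 1/930641 ≈ 1.0745e-6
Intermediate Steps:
R(f, l) = 7 - f*l
1/(885101 + m(138, R(19, x))) = 1/(885101 + 138*(7 - 1*19*(-17))) = 1/(885101 + 138*(7 + 323)) = 1/(885101 + 138*330) = 1/(885101 + 45540) = 1/930641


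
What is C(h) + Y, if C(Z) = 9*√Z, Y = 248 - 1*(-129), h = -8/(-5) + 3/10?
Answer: 377 + 9*√190/10 ≈ 389.41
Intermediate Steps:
h = 19/10 (h = -8*(-⅕) + 3*(⅒) = 8/5 + 3/10 = 19/10 ≈ 1.9000)
Y = 377 (Y = 248 + 129 = 377)
C(h) + Y = 9*√(19/10) + 377 = 9*(√190/10) + 377 = 9*√190/10 + 377 = 377 + 9*√190/10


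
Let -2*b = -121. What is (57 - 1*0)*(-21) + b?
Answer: -2273/2 ≈ -1136.5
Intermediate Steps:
b = 121/2 (b = -½*(-121) = 121/2 ≈ 60.500)
(57 - 1*0)*(-21) + b = (57 - 1*0)*(-21) + 121/2 = (57 + 0)*(-21) + 121/2 = 57*(-21) + 121/2 = -1197 + 121/2 = -2273/2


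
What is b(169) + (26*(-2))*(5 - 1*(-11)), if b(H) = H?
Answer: -663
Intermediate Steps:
b(169) + (26*(-2))*(5 - 1*(-11)) = 169 + (26*(-2))*(5 - 1*(-11)) = 169 - 52*(5 + 11) = 169 - 52*16 = 169 - 832 = -663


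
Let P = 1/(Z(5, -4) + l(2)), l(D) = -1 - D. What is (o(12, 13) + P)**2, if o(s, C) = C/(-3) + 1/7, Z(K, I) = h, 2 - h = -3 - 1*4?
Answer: 28561/1764 ≈ 16.191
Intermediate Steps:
h = 9 (h = 2 - (-3 - 1*4) = 2 - (-3 - 4) = 2 - 1*(-7) = 2 + 7 = 9)
Z(K, I) = 9
o(s, C) = 1/7 - C/3 (o(s, C) = C*(-1/3) + 1*(1/7) = -C/3 + 1/7 = 1/7 - C/3)
P = 1/6 (P = 1/(9 + (-1 - 1*2)) = 1/(9 + (-1 - 2)) = 1/(9 - 3) = 1/6 ≈ 0.16667)
(o(12, 13) + P)**2 = ((1/7 - 1/3*13) + 1/6)**2 = ((1/7 - 13/3) + 1/6)**2 = (-88/21 + 1/6)**2 = (-169/42)**2 = 28561/1764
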